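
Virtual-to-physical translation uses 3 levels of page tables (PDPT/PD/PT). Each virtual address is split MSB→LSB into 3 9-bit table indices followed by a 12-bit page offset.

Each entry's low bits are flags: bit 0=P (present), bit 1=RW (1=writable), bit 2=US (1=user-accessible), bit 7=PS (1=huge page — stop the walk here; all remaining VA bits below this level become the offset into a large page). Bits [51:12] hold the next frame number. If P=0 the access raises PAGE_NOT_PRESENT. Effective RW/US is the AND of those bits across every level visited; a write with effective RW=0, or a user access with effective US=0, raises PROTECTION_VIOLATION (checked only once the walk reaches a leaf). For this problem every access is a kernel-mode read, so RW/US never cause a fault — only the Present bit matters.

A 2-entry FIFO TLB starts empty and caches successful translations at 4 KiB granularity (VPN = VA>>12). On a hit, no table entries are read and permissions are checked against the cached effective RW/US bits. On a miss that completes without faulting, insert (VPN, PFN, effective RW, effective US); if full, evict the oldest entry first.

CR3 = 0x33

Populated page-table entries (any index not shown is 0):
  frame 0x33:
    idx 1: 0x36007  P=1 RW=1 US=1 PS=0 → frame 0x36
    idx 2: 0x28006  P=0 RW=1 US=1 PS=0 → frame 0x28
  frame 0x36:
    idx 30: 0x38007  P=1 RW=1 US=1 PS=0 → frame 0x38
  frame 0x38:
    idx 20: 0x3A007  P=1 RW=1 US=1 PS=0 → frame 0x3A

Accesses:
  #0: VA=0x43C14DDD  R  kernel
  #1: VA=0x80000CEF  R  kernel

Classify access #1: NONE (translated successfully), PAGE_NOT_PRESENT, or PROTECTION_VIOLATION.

Walk each access:
#0 VA=0x43C14DDD (r,kernel):
  L0 @0x33[1] → 0x36007  P=1,RW=1,US=1,PS=0
  L1 @0x36[30] → 0x38007  P=1,RW=1,US=1,PS=0
  L2 @0x38[20] → 0x3A007  P=1,RW=1,US=1,PS=0
  ⇒ phys 0x3ADDD  [3 reads]
#1 VA=0x80000CEF (r,kernel):
  L0 @0x33[2] → 0x28006  P=0,RW=1,US=1,PS=0
  ⇒ fault: PAGE_NOT_PRESENT  — 1 lookups

Access #1 fault: PAGE_NOT_PRESENT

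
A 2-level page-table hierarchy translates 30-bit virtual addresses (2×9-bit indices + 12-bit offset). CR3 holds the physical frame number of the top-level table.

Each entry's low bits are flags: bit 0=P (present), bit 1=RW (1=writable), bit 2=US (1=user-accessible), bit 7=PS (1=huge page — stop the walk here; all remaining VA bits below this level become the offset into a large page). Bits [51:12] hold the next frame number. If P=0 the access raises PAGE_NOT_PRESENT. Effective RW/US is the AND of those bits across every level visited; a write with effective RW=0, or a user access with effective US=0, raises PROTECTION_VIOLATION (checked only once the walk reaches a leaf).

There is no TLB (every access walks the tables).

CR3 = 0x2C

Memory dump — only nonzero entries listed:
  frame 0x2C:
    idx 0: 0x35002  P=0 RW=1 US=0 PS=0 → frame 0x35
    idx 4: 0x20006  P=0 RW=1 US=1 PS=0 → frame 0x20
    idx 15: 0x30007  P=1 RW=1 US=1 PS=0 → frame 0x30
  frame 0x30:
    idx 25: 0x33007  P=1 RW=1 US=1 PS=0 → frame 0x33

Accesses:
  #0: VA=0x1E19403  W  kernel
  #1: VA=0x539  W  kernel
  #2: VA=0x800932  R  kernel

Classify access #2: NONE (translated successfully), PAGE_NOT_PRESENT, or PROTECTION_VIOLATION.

Walk each access:
#0 VA=0x1E19403 (w,kernel):
  lvl0: tbl 0x2C, slot 15 ⇒ 0x30007 (P1/RW1/US1/PS0)
  lvl1: tbl 0x30, slot 25 ⇒ 0x33007 (P1/RW1/US1/PS0)
  → PA=0x33403  (2 entries read)
#1 VA=0x539 (w,kernel):
  lvl0: tbl 0x2C, slot 0 ⇒ 0x35002 (P0/RW1/US0/PS0)
  ⇒ fault: PAGE_NOT_PRESENT  — 1 lookups
#2 VA=0x800932 (r,kernel):
  lvl0: tbl 0x2C, slot 4 ⇒ 0x20006 (P0/RW1/US1/PS0)
  ⇒ fault: PAGE_NOT_PRESENT  — 1 lookups

Access #2 fault: PAGE_NOT_PRESENT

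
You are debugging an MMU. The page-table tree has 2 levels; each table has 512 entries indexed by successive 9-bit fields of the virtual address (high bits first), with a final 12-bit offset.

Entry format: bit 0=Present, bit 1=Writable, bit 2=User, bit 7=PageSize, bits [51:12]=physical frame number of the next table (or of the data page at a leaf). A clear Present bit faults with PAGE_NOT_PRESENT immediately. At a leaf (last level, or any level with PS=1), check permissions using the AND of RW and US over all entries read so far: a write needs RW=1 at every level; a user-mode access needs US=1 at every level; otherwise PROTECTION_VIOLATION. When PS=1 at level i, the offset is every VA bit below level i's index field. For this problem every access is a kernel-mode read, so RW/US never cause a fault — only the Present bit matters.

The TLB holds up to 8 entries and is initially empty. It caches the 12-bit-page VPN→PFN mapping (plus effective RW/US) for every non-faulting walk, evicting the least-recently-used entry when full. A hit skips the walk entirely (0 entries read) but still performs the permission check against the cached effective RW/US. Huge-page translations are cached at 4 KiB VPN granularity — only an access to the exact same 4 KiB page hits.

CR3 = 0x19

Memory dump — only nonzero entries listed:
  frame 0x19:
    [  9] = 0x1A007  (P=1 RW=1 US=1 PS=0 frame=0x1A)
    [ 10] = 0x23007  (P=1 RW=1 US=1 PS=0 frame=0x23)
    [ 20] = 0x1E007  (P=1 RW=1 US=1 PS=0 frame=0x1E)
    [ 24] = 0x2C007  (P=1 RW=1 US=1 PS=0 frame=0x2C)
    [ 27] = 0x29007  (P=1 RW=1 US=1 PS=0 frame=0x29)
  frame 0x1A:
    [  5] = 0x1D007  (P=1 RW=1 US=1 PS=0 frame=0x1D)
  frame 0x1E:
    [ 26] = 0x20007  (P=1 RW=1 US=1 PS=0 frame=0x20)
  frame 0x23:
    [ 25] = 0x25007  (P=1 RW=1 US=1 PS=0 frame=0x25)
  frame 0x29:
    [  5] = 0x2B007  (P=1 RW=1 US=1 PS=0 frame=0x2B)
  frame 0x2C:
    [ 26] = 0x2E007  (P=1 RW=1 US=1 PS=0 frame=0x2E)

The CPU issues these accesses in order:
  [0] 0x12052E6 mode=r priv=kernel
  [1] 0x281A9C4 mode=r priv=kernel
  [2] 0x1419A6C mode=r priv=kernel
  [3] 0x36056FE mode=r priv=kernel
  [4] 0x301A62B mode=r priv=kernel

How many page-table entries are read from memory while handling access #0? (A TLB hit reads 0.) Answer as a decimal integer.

Trace:
#0 VA=0x12052E6 (r,kernel):
  L0: frame=0x19 idx=9 entry=0x1A007 [P=1 RW=1 US=1 PS=0]
  L1: frame=0x1A idx=5 entry=0x1D007 [P=1 RW=1 US=1 PS=0]
  ✓ 0x1D2E6  — 2 lookups
#1 VA=0x281A9C4 (r,kernel):
  L0: frame=0x19 idx=20 entry=0x1E007 [P=1 RW=1 US=1 PS=0]
  L1: frame=0x1E idx=26 entry=0x20007 [P=1 RW=1 US=1 PS=0]
  ✓ 0x209C4  — 2 lookups
#2 VA=0x1419A6C (r,kernel):
  L0: frame=0x19 idx=10 entry=0x23007 [P=1 RW=1 US=1 PS=0]
  L1: frame=0x23 idx=25 entry=0x25007 [P=1 RW=1 US=1 PS=0]
  ✓ 0x25A6C  — 2 lookups
#3 VA=0x36056FE (r,kernel):
  L0: frame=0x19 idx=27 entry=0x29007 [P=1 RW=1 US=1 PS=0]
  L1: frame=0x29 idx=5 entry=0x2B007 [P=1 RW=1 US=1 PS=0]
  ✓ 0x2B6FE  — 2 lookups
#4 VA=0x301A62B (r,kernel):
  L0: frame=0x19 idx=24 entry=0x2C007 [P=1 RW=1 US=1 PS=0]
  L1: frame=0x2C idx=26 entry=0x2E007 [P=1 RW=1 US=1 PS=0]
  ✓ 0x2E62B  — 2 lookups

Entries read for #0: 2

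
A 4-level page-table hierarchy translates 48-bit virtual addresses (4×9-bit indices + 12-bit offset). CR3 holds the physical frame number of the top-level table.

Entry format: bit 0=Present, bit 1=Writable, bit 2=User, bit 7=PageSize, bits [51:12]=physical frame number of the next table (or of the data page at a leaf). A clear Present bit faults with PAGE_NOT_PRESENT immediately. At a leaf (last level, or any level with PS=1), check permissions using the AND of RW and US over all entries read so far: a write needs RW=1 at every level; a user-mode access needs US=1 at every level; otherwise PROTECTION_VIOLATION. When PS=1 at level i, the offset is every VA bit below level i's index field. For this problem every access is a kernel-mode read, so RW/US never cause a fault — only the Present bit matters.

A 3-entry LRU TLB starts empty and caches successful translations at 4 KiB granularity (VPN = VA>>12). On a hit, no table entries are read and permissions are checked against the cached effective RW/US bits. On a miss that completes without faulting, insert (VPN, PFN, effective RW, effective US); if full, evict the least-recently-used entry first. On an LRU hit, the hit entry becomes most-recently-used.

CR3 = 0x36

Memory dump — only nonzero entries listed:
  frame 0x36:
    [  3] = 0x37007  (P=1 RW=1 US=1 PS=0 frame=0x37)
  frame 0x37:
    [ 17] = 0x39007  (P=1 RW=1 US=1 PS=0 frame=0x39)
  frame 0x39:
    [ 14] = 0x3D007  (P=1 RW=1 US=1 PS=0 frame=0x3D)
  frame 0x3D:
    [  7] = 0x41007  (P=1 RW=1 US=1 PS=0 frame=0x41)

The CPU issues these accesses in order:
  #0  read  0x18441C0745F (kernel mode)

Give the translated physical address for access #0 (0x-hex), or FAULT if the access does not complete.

Trace:
#0 VA=0x18441C0745F (r,kernel):
  lvl0: tbl 0x36, slot 3 ⇒ 0x37007 (P1/RW1/US1/PS0)
  lvl1: tbl 0x37, slot 17 ⇒ 0x39007 (P1/RW1/US1/PS0)
  lvl2: tbl 0x39, slot 14 ⇒ 0x3D007 (P1/RW1/US1/PS0)
  lvl3: tbl 0x3D, slot 7 ⇒ 0x41007 (P1/RW1/US1/PS0)
  → PA=0x4145F  (4 entries read)

Access #0 PA: 0x4145F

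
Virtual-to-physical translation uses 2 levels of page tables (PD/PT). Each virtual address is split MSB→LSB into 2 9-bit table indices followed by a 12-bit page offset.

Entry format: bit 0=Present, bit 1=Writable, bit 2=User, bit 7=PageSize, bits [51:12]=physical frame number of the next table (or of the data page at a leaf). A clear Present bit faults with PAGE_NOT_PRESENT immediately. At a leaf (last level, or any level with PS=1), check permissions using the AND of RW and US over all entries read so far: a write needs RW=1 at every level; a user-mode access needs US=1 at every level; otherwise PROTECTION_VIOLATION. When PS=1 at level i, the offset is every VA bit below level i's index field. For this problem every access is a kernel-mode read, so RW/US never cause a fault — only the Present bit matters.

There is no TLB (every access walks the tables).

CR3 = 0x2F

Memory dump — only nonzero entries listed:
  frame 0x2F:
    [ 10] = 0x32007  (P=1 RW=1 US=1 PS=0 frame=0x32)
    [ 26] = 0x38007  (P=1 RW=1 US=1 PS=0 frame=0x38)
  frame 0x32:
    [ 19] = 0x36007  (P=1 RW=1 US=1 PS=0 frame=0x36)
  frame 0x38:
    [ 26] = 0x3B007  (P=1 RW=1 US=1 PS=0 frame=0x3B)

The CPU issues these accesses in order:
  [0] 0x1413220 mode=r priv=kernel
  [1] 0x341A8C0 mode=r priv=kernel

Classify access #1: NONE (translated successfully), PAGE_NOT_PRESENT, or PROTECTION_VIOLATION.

Per-access translation:
#0 VA=0x1413220 (r,kernel):
  L0 @0x2F[10] → 0x32007  P=1,RW=1,US=1,PS=0
  L1 @0x32[19] → 0x36007  P=1,RW=1,US=1,PS=0
  → PA=0x36220  (2 entries read)
#1 VA=0x341A8C0 (r,kernel):
  L0 @0x2F[26] → 0x38007  P=1,RW=1,US=1,PS=0
  L1 @0x38[26] → 0x3B007  P=1,RW=1,US=1,PS=0
  → PA=0x3B8C0  (2 entries read)

Access #1 fault: NONE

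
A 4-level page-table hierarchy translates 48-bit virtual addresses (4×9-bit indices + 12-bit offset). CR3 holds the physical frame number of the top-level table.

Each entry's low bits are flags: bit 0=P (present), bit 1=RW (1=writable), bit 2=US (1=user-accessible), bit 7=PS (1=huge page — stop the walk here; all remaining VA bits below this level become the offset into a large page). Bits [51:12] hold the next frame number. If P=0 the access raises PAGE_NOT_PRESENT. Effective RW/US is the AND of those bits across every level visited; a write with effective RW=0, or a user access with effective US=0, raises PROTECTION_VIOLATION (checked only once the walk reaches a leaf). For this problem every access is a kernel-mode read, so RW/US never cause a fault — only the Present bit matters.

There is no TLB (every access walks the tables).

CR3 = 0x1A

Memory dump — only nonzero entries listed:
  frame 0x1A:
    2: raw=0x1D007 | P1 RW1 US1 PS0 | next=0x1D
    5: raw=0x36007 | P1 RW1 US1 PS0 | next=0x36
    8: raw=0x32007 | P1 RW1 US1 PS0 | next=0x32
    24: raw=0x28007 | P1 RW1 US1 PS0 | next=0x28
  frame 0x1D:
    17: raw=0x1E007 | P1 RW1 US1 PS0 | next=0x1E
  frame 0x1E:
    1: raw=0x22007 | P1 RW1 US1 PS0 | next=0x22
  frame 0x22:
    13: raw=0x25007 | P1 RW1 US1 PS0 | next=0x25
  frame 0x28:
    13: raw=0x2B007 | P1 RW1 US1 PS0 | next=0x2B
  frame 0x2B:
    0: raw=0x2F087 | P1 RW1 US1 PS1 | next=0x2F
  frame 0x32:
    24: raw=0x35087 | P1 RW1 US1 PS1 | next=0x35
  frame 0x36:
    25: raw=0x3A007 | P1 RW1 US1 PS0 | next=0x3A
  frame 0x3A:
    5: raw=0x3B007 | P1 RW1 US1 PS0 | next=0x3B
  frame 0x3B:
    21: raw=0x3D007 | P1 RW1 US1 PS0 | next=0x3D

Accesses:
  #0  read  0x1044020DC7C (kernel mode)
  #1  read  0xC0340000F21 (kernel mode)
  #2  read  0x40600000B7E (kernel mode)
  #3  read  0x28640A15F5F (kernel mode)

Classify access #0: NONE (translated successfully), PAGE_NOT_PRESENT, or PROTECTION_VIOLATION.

Walk each access:
#0 VA=0x1044020DC7C (r,kernel):
  lvl0: tbl 0x1A, slot 2 ⇒ 0x1D007 (P1/RW1/US1/PS0)
  lvl1: tbl 0x1D, slot 17 ⇒ 0x1E007 (P1/RW1/US1/PS0)
  lvl2: tbl 0x1E, slot 1 ⇒ 0x22007 (P1/RW1/US1/PS0)
  lvl3: tbl 0x22, slot 13 ⇒ 0x25007 (P1/RW1/US1/PS0)
  ⇒ phys 0x25C7C  [4 reads]
#1 VA=0xC0340000F21 (r,kernel):
  lvl0: tbl 0x1A, slot 24 ⇒ 0x28007 (P1/RW1/US1/PS0)
  lvl1: tbl 0x28, slot 13 ⇒ 0x2B007 (P1/RW1/US1/PS0)
  lvl2: tbl 0x2B, slot 0 ⇒ 0x2F087 (P1/RW1/US1/PS1)
  ⇒ phys 0x2FF21 (huge @L2)  [3 reads]
#2 VA=0x40600000B7E (r,kernel):
  lvl0: tbl 0x1A, slot 8 ⇒ 0x32007 (P1/RW1/US1/PS0)
  lvl1: tbl 0x32, slot 24 ⇒ 0x35087 (P1/RW1/US1/PS1)
  ⇒ phys 0x35B7E (huge @L1)  [2 reads]
#3 VA=0x28640A15F5F (r,kernel):
  lvl0: tbl 0x1A, slot 5 ⇒ 0x36007 (P1/RW1/US1/PS0)
  lvl1: tbl 0x36, slot 25 ⇒ 0x3A007 (P1/RW1/US1/PS0)
  lvl2: tbl 0x3A, slot 5 ⇒ 0x3B007 (P1/RW1/US1/PS0)
  lvl3: tbl 0x3B, slot 21 ⇒ 0x3D007 (P1/RW1/US1/PS0)
  ⇒ phys 0x3DF5F  [4 reads]

Access #0 fault: NONE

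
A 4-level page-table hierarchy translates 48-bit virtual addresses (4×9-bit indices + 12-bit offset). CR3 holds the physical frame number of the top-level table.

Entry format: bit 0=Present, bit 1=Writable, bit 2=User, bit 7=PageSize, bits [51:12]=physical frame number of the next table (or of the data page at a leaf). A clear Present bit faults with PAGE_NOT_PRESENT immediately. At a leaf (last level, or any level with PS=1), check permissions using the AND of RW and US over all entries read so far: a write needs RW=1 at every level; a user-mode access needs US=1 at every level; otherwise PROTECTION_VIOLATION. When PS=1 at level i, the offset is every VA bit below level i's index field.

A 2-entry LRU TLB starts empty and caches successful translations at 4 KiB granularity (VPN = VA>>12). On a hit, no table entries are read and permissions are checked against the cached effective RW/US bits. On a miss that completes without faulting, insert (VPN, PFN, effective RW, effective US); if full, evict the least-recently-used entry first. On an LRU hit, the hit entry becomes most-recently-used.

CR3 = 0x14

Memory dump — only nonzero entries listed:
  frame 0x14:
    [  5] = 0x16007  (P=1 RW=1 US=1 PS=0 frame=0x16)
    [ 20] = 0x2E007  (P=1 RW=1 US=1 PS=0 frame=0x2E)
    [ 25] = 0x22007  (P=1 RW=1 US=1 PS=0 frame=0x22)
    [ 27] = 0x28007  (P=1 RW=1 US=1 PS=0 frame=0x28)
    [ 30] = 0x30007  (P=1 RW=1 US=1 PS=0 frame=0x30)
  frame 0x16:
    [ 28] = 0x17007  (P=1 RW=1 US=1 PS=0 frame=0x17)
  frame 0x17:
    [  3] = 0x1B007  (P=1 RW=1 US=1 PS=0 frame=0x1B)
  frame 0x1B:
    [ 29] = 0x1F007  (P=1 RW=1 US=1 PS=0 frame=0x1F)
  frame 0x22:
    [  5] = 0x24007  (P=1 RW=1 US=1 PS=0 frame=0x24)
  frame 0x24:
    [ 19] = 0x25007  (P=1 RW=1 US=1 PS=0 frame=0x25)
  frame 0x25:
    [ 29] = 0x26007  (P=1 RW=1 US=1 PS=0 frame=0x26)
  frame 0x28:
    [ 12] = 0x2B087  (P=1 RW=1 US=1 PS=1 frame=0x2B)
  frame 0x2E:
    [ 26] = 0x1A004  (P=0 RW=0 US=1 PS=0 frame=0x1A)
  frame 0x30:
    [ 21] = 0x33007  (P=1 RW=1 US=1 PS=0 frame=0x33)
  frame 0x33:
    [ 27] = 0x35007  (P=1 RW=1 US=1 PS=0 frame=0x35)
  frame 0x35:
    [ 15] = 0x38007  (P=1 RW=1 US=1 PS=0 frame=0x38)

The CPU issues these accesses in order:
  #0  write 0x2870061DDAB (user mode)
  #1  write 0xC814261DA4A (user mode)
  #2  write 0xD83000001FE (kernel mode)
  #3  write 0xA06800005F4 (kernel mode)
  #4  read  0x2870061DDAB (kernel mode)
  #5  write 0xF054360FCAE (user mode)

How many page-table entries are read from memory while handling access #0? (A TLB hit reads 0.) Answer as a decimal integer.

Walk each access:
#0 VA=0x2870061DDAB (w,user):
  lvl0: tbl 0x14, slot 5 ⇒ 0x16007 (P1/RW1/US1/PS0)
  lvl1: tbl 0x16, slot 28 ⇒ 0x17007 (P1/RW1/US1/PS0)
  lvl2: tbl 0x17, slot 3 ⇒ 0x1B007 (P1/RW1/US1/PS0)
  lvl3: tbl 0x1B, slot 29 ⇒ 0x1F007 (P1/RW1/US1/PS0)
  ⇒ phys 0x1FDAB  [4 reads]
#1 VA=0xC814261DA4A (w,user):
  lvl0: tbl 0x14, slot 25 ⇒ 0x22007 (P1/RW1/US1/PS0)
  lvl1: tbl 0x22, slot 5 ⇒ 0x24007 (P1/RW1/US1/PS0)
  lvl2: tbl 0x24, slot 19 ⇒ 0x25007 (P1/RW1/US1/PS0)
  lvl3: tbl 0x25, slot 29 ⇒ 0x26007 (P1/RW1/US1/PS0)
  ⇒ phys 0x26A4A  [4 reads]
#2 VA=0xD83000001FE (w,kernel):
  lvl0: tbl 0x14, slot 27 ⇒ 0x28007 (P1/RW1/US1/PS0)
  lvl1: tbl 0x28, slot 12 ⇒ 0x2B087 (P1/RW1/US1/PS1)
  ⇒ phys 0x2B1FE (huge @L1)  [2 reads]
#3 VA=0xA06800005F4 (w,kernel):
  lvl0: tbl 0x14, slot 20 ⇒ 0x2E007 (P1/RW1/US1/PS0)
  lvl1: tbl 0x2E, slot 26 ⇒ 0x1A004 (P0/RW0/US1/PS0)
  ⇒ fault: PAGE_NOT_PRESENT  — 2 lookups
#4 VA=0x2870061DDAB (r,kernel):
  lvl0: tbl 0x14, slot 5 ⇒ 0x16007 (P1/RW1/US1/PS0)
  lvl1: tbl 0x16, slot 28 ⇒ 0x17007 (P1/RW1/US1/PS0)
  lvl2: tbl 0x17, slot 3 ⇒ 0x1B007 (P1/RW1/US1/PS0)
  lvl3: tbl 0x1B, slot 29 ⇒ 0x1F007 (P1/RW1/US1/PS0)
  ⇒ phys 0x1FDAB  [4 reads]
#5 VA=0xF054360FCAE (w,user):
  lvl0: tbl 0x14, slot 30 ⇒ 0x30007 (P1/RW1/US1/PS0)
  lvl1: tbl 0x30, slot 21 ⇒ 0x33007 (P1/RW1/US1/PS0)
  lvl2: tbl 0x33, slot 27 ⇒ 0x35007 (P1/RW1/US1/PS0)
  lvl3: tbl 0x35, slot 15 ⇒ 0x38007 (P1/RW1/US1/PS0)
  ⇒ phys 0x38CAE  [4 reads]

Entries read for #0: 4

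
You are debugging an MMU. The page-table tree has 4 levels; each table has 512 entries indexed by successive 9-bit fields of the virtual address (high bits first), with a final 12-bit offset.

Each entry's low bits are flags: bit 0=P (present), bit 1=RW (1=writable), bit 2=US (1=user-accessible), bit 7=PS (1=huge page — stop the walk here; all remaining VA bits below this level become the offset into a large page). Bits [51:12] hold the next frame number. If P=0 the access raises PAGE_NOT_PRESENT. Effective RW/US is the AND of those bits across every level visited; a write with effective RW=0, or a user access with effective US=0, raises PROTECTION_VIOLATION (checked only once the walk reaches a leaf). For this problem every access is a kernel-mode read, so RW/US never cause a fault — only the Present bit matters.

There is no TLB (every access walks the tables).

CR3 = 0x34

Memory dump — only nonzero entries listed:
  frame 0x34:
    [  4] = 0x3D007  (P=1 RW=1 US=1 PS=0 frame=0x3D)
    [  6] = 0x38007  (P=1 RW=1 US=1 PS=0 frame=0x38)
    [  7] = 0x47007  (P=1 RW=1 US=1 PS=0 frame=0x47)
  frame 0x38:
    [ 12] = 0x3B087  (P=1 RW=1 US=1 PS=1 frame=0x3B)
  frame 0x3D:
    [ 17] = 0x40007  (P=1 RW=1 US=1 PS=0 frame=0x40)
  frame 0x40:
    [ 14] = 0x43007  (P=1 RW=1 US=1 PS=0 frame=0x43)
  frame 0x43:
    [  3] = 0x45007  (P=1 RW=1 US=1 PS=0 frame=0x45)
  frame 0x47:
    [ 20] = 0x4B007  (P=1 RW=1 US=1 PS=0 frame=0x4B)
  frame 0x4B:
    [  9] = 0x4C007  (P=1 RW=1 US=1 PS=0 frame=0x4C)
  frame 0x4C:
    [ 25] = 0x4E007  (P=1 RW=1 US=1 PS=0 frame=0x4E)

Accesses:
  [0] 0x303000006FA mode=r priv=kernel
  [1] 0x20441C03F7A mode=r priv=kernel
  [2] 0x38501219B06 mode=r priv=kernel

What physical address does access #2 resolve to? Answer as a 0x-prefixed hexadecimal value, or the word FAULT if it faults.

Walk each access:
#0 VA=0x303000006FA (r,kernel):
  L0 @0x34[6] → 0x38007  P=1,RW=1,US=1,PS=0
  L1 @0x38[12] → 0x3B087  P=1,RW=1,US=1,PS=1
  ⇒ phys 0x3B6FA (huge @L1)  [2 reads]
#1 VA=0x20441C03F7A (r,kernel):
  L0 @0x34[4] → 0x3D007  P=1,RW=1,US=1,PS=0
  L1 @0x3D[17] → 0x40007  P=1,RW=1,US=1,PS=0
  L2 @0x40[14] → 0x43007  P=1,RW=1,US=1,PS=0
  L3 @0x43[3] → 0x45007  P=1,RW=1,US=1,PS=0
  ⇒ phys 0x45F7A  [4 reads]
#2 VA=0x38501219B06 (r,kernel):
  L0 @0x34[7] → 0x47007  P=1,RW=1,US=1,PS=0
  L1 @0x47[20] → 0x4B007  P=1,RW=1,US=1,PS=0
  L2 @0x4B[9] → 0x4C007  P=1,RW=1,US=1,PS=0
  L3 @0x4C[25] → 0x4E007  P=1,RW=1,US=1,PS=0
  ⇒ phys 0x4EB06  [4 reads]

Access #2 PA: 0x4EB06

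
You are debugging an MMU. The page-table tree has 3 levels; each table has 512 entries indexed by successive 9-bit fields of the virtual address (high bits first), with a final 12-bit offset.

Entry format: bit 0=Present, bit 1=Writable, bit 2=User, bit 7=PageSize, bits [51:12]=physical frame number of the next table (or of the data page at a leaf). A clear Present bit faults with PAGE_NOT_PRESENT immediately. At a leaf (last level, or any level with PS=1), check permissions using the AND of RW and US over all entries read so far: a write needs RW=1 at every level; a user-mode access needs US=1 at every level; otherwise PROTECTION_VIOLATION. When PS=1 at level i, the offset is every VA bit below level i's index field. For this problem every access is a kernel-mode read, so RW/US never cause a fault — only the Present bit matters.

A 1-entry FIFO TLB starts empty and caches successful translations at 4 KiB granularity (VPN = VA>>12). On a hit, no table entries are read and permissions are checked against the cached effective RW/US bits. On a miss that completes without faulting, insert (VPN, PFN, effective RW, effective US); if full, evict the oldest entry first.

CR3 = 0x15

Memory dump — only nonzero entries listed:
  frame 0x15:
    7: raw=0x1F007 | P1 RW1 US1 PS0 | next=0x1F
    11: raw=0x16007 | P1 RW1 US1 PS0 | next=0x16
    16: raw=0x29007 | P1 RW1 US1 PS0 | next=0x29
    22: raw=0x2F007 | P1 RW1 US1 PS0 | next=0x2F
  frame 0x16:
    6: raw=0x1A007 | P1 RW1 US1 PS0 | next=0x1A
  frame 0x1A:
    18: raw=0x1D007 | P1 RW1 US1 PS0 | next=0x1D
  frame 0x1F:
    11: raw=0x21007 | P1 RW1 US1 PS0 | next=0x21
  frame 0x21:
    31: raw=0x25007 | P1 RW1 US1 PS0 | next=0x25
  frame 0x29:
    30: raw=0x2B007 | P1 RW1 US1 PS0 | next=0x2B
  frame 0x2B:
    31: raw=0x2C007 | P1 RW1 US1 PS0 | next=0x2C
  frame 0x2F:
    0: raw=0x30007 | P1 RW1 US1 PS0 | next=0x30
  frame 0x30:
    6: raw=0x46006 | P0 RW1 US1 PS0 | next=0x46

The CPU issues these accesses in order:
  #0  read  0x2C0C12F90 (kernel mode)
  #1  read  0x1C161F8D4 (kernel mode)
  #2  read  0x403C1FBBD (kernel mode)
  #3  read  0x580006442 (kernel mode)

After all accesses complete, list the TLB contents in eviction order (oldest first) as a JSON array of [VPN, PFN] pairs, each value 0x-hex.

Walk each access:
#0 VA=0x2C0C12F90 (r,kernel):
  L0 @0x15[11] → 0x16007  P=1,RW=1,US=1,PS=0
  L1 @0x16[6] → 0x1A007  P=1,RW=1,US=1,PS=0
  L2 @0x1A[18] → 0x1D007  P=1,RW=1,US=1,PS=0
  ✓ 0x1DF90  — 3 lookups
#1 VA=0x1C161F8D4 (r,kernel):
  L0 @0x15[7] → 0x1F007  P=1,RW=1,US=1,PS=0
  L1 @0x1F[11] → 0x21007  P=1,RW=1,US=1,PS=0
  L2 @0x21[31] → 0x25007  P=1,RW=1,US=1,PS=0
  ✓ 0x258D4  — 3 lookups
#2 VA=0x403C1FBBD (r,kernel):
  L0 @0x15[16] → 0x29007  P=1,RW=1,US=1,PS=0
  L1 @0x29[30] → 0x2B007  P=1,RW=1,US=1,PS=0
  L2 @0x2B[31] → 0x2C007  P=1,RW=1,US=1,PS=0
  ✓ 0x2CBBD  — 3 lookups
#3 VA=0x580006442 (r,kernel):
  L0 @0x15[22] → 0x2F007  P=1,RW=1,US=1,PS=0
  L1 @0x2F[0] → 0x30007  P=1,RW=1,US=1,PS=0
  L2 @0x30[6] → 0x46006  P=0,RW=1,US=1,PS=0
  ⇒ fault: PAGE_NOT_PRESENT  — 3 lookups

TLB: [["0x403C1F", "0x2C"]]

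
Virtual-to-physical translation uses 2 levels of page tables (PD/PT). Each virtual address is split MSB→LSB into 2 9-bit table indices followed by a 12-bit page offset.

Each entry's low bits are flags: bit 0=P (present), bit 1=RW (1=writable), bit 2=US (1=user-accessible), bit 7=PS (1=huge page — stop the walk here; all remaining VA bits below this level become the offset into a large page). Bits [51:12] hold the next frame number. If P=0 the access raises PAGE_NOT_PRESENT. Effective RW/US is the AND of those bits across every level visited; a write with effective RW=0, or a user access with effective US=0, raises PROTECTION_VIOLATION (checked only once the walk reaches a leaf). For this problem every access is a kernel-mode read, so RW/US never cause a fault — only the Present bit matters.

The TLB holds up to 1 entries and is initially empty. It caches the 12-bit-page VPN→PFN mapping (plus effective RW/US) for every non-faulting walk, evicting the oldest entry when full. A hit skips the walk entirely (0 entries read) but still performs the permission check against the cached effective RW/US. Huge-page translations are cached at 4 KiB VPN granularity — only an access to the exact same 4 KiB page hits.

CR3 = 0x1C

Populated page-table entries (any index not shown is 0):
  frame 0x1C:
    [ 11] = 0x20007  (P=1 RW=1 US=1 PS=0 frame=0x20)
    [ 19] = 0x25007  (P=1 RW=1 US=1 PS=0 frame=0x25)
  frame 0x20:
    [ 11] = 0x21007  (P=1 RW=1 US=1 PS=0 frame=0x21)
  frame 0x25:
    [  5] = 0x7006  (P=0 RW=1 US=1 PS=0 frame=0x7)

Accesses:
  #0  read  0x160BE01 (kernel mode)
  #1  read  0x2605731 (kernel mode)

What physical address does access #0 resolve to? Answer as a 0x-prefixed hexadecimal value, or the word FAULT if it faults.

Trace:
#0 VA=0x160BE01 (r,kernel):
  lvl0: tbl 0x1C, slot 11 ⇒ 0x20007 (P1/RW1/US1/PS0)
  lvl1: tbl 0x20, slot 11 ⇒ 0x21007 (P1/RW1/US1/PS0)
  ✓ 0x21E01  — 2 lookups
#1 VA=0x2605731 (r,kernel):
  lvl0: tbl 0x1C, slot 19 ⇒ 0x25007 (P1/RW1/US1/PS0)
  lvl1: tbl 0x25, slot 5 ⇒ 0x7006 (P0/RW1/US1/PS0)
  → PAGE_NOT_PRESENT  (2 entries read)

Access #0 PA: 0x21E01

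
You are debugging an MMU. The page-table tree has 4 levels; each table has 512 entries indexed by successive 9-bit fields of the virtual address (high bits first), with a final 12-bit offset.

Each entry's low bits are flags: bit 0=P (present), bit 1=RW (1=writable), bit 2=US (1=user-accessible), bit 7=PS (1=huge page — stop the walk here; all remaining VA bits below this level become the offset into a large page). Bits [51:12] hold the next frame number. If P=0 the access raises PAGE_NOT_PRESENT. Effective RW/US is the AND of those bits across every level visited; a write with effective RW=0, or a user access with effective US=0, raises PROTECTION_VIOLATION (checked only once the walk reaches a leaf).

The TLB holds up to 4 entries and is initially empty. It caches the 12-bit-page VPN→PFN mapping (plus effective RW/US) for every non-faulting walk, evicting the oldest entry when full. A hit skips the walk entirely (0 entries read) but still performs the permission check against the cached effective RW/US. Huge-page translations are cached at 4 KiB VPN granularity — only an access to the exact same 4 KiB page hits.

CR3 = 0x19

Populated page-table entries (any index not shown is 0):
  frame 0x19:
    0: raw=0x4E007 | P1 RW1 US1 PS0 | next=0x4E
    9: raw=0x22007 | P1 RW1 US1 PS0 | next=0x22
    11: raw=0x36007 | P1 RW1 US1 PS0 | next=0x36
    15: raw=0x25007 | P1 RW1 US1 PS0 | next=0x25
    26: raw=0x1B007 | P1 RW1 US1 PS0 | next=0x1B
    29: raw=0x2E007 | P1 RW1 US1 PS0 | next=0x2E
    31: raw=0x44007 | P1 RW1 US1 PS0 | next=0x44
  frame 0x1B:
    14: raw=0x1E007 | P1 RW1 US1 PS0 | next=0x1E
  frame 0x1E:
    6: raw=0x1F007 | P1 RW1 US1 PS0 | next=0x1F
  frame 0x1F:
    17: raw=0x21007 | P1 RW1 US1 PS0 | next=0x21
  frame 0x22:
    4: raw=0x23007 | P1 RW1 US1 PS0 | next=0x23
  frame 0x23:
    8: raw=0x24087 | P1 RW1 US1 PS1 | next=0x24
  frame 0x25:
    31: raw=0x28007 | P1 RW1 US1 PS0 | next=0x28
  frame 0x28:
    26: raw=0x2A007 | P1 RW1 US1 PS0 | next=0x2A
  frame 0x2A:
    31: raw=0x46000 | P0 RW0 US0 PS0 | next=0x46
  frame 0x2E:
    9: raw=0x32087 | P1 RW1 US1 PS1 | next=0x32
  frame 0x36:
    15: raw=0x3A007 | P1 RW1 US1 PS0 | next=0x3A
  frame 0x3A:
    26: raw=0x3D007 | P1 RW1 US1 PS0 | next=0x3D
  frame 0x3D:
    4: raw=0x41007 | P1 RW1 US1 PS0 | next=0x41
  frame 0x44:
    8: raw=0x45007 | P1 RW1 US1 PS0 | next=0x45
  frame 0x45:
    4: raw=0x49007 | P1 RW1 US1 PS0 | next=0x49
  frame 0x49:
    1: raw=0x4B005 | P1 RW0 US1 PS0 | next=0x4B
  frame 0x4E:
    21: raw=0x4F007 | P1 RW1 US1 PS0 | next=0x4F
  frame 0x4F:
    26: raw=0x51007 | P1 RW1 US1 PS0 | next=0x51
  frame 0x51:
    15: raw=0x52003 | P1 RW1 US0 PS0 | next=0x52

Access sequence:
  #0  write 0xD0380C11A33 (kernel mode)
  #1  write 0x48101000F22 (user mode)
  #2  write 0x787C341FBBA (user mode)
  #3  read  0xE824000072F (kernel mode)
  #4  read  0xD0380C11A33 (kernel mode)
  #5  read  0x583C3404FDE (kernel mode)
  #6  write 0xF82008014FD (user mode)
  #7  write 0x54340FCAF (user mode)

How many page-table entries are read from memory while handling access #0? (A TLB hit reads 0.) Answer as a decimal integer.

Per-access translation:
#0 VA=0xD0380C11A33 (w,kernel):
  lvl0: tbl 0x19, slot 26 ⇒ 0x1B007 (P1/RW1/US1/PS0)
  lvl1: tbl 0x1B, slot 14 ⇒ 0x1E007 (P1/RW1/US1/PS0)
  lvl2: tbl 0x1E, slot 6 ⇒ 0x1F007 (P1/RW1/US1/PS0)
  lvl3: tbl 0x1F, slot 17 ⇒ 0x21007 (P1/RW1/US1/PS0)
  ✓ 0x21A33  — 4 lookups
#1 VA=0x48101000F22 (w,user):
  lvl0: tbl 0x19, slot 9 ⇒ 0x22007 (P1/RW1/US1/PS0)
  lvl1: tbl 0x22, slot 4 ⇒ 0x23007 (P1/RW1/US1/PS0)
  lvl2: tbl 0x23, slot 8 ⇒ 0x24087 (P1/RW1/US1/PS1)
  ✓ 0x24F22 (huge @L2)  — 3 lookups
#2 VA=0x787C341FBBA (w,user):
  lvl0: tbl 0x19, slot 15 ⇒ 0x25007 (P1/RW1/US1/PS0)
  lvl1: tbl 0x25, slot 31 ⇒ 0x28007 (P1/RW1/US1/PS0)
  lvl2: tbl 0x28, slot 26 ⇒ 0x2A007 (P1/RW1/US1/PS0)
  lvl3: tbl 0x2A, slot 31 ⇒ 0x46000 (P0/RW0/US0/PS0)
  ⇒ fault: PAGE_NOT_PRESENT  — 4 lookups
#3 VA=0xE824000072F (r,kernel):
  lvl0: tbl 0x19, slot 29 ⇒ 0x2E007 (P1/RW1/US1/PS0)
  lvl1: tbl 0x2E, slot 9 ⇒ 0x32087 (P1/RW1/US1/PS1)
  ✓ 0x3272F (huge @L1)  — 2 lookups
#4 VA=0xD0380C11A33 (r,kernel):
  TLB hit vpn=0xD0380C11 → PA=0x21A33
#5 VA=0x583C3404FDE (r,kernel):
  lvl0: tbl 0x19, slot 11 ⇒ 0x36007 (P1/RW1/US1/PS0)
  lvl1: tbl 0x36, slot 15 ⇒ 0x3A007 (P1/RW1/US1/PS0)
  lvl2: tbl 0x3A, slot 26 ⇒ 0x3D007 (P1/RW1/US1/PS0)
  lvl3: tbl 0x3D, slot 4 ⇒ 0x41007 (P1/RW1/US1/PS0)
  ✓ 0x41FDE  — 4 lookups
#6 VA=0xF82008014FD (w,user):
  lvl0: tbl 0x19, slot 31 ⇒ 0x44007 (P1/RW1/US1/PS0)
  lvl1: tbl 0x44, slot 8 ⇒ 0x45007 (P1/RW1/US1/PS0)
  lvl2: tbl 0x45, slot 4 ⇒ 0x49007 (P1/RW1/US1/PS0)
  lvl3: tbl 0x49, slot 1 ⇒ 0x4B005 (P1/RW0/US1/PS0)
  ⇒ fault: PROTECTION_VIOLATION  — 4 lookups
#7 VA=0x54340FCAF (w,user):
  lvl0: tbl 0x19, slot 0 ⇒ 0x4E007 (P1/RW1/US1/PS0)
  lvl1: tbl 0x4E, slot 21 ⇒ 0x4F007 (P1/RW1/US1/PS0)
  lvl2: tbl 0x4F, slot 26 ⇒ 0x51007 (P1/RW1/US1/PS0)
  lvl3: tbl 0x51, slot 15 ⇒ 0x52003 (P1/RW1/US0/PS0)
  ⇒ fault: PROTECTION_VIOLATION  — 4 lookups

Entries read for #0: 4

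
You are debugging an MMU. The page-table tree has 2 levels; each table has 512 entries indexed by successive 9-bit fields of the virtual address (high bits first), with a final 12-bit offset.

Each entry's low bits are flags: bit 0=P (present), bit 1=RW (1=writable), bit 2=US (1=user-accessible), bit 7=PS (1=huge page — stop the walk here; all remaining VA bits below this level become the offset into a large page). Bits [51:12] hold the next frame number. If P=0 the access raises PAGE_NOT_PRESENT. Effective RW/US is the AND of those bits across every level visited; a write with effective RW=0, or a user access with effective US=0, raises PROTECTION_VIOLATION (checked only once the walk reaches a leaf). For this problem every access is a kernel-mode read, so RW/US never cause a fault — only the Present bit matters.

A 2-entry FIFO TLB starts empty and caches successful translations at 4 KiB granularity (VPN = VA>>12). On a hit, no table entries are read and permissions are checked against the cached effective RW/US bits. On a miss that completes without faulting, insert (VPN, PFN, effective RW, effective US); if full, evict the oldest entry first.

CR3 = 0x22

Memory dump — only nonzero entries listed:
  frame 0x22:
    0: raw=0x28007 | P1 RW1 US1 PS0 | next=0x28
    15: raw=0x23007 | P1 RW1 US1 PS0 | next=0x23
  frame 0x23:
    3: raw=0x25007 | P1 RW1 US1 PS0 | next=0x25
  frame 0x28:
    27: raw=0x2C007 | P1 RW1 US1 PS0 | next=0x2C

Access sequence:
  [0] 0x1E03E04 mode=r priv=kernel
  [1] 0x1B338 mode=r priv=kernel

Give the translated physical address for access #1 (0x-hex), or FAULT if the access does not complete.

Per-access translation:
#0 VA=0x1E03E04 (r,kernel):
  L0: frame=0x22 idx=15 entry=0x23007 [P=1 RW=1 US=1 PS=0]
  L1: frame=0x23 idx=3 entry=0x25007 [P=1 RW=1 US=1 PS=0]
  → PA=0x25E04  (2 entries read)
#1 VA=0x1B338 (r,kernel):
  L0: frame=0x22 idx=0 entry=0x28007 [P=1 RW=1 US=1 PS=0]
  L1: frame=0x28 idx=27 entry=0x2C007 [P=1 RW=1 US=1 PS=0]
  → PA=0x2C338  (2 entries read)

Access #1 PA: 0x2C338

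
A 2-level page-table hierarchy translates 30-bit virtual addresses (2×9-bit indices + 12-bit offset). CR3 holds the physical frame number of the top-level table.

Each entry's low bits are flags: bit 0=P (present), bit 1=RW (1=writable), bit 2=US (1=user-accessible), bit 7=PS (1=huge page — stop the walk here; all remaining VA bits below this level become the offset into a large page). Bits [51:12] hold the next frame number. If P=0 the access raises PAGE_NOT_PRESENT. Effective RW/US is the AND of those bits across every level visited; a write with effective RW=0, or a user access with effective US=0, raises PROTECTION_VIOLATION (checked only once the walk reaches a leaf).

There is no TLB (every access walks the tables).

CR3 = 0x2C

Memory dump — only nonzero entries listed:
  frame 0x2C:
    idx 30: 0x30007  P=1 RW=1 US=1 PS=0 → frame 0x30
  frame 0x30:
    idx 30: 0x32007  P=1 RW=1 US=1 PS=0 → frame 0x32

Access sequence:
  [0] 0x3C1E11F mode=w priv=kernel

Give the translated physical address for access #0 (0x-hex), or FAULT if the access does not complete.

Trace:
#0 VA=0x3C1E11F (w,kernel):
  [0] read 0x2C idx=30: raw=0x30007 flags P=1 W=1 U=1 S=0
  [1] read 0x30 idx=30: raw=0x32007 flags P=1 W=1 U=1 S=0
  ✓ 0x3211F  — 2 lookups

Access #0 PA: 0x3211F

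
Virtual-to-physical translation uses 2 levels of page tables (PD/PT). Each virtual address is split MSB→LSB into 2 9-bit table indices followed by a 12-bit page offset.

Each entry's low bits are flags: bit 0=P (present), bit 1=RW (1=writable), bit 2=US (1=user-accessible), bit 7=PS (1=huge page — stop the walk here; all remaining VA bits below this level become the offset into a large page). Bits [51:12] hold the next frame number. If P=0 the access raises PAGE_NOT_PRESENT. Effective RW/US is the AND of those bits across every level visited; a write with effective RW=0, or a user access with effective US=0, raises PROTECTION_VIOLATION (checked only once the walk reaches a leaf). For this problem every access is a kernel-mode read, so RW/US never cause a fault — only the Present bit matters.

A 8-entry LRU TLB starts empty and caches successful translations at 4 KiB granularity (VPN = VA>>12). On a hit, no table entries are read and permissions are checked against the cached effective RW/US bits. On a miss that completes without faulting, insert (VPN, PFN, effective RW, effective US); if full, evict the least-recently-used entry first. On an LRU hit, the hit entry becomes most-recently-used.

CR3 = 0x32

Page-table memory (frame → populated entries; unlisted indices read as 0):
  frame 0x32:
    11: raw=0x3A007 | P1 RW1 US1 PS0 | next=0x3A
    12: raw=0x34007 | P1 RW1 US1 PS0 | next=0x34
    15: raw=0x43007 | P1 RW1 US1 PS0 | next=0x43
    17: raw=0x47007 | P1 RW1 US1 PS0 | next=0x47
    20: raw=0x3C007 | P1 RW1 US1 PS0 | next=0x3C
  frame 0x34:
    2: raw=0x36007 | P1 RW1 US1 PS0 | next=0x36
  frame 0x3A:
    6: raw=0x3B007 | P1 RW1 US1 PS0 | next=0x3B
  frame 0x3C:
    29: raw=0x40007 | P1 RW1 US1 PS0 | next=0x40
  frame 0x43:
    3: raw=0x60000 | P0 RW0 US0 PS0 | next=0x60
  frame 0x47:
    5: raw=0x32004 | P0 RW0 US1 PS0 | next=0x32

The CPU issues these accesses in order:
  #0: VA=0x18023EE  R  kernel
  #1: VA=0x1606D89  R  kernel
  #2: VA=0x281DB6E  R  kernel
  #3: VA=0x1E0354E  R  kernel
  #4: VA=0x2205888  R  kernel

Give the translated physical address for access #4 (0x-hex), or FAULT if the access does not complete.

Walk each access:
#0 VA=0x18023EE (r,kernel):
  [0] read 0x32 idx=12: raw=0x34007 flags P=1 W=1 U=1 S=0
  [1] read 0x34 idx=2: raw=0x36007 flags P=1 W=1 U=1 S=0
  ✓ 0x363EE  — 2 lookups
#1 VA=0x1606D89 (r,kernel):
  [0] read 0x32 idx=11: raw=0x3A007 flags P=1 W=1 U=1 S=0
  [1] read 0x3A idx=6: raw=0x3B007 flags P=1 W=1 U=1 S=0
  ✓ 0x3BD89  — 2 lookups
#2 VA=0x281DB6E (r,kernel):
  [0] read 0x32 idx=20: raw=0x3C007 flags P=1 W=1 U=1 S=0
  [1] read 0x3C idx=29: raw=0x40007 flags P=1 W=1 U=1 S=0
  ✓ 0x40B6E  — 2 lookups
#3 VA=0x1E0354E (r,kernel):
  [0] read 0x32 idx=15: raw=0x43007 flags P=1 W=1 U=1 S=0
  [1] read 0x43 idx=3: raw=0x60000 flags P=0 W=0 U=0 S=0
  ⇒ fault: PAGE_NOT_PRESENT  — 2 lookups
#4 VA=0x2205888 (r,kernel):
  [0] read 0x32 idx=17: raw=0x47007 flags P=1 W=1 U=1 S=0
  [1] read 0x47 idx=5: raw=0x32004 flags P=0 W=0 U=1 S=0
  ⇒ fault: PAGE_NOT_PRESENT  — 2 lookups

Access #4 PA: FAULT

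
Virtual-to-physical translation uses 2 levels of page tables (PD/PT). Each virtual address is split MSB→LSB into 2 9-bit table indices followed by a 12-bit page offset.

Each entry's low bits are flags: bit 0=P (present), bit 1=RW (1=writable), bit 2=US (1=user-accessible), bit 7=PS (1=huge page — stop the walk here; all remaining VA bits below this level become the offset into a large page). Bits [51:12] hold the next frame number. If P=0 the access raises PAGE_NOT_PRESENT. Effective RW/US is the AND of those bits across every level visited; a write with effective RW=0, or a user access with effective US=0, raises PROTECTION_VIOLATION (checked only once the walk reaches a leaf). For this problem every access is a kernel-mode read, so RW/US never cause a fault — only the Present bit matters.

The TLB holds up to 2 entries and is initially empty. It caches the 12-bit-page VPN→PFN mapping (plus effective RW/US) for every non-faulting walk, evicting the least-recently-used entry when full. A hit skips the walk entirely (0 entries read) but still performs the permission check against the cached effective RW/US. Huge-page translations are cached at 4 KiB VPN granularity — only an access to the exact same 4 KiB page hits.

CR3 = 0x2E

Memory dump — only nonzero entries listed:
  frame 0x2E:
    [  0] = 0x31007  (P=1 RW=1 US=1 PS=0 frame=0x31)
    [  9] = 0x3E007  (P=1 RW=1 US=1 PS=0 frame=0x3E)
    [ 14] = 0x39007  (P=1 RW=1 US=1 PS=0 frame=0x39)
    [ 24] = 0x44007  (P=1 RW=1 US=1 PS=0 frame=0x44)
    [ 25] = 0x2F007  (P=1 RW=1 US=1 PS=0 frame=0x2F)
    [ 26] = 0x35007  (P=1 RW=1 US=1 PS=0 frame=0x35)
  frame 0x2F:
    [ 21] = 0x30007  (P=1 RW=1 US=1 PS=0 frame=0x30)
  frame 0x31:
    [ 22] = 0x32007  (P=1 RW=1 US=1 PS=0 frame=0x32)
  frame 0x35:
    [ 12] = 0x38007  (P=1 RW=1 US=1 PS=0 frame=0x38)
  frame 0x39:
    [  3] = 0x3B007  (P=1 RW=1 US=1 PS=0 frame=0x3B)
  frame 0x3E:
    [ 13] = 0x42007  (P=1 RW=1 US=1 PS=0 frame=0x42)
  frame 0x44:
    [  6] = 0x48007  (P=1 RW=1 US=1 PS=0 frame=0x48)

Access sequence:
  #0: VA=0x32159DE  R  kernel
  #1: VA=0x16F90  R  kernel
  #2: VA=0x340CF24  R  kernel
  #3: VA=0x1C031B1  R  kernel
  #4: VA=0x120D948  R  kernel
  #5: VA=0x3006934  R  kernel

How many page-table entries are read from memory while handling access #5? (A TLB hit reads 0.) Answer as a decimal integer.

Walk each access:
#0 VA=0x32159DE (r,kernel):
  [0] read 0x2E idx=25: raw=0x2F007 flags P=1 W=1 U=1 S=0
  [1] read 0x2F idx=21: raw=0x30007 flags P=1 W=1 U=1 S=0
  ⇒ phys 0x309DE  [2 reads]
#1 VA=0x16F90 (r,kernel):
  [0] read 0x2E idx=0: raw=0x31007 flags P=1 W=1 U=1 S=0
  [1] read 0x31 idx=22: raw=0x32007 flags P=1 W=1 U=1 S=0
  ⇒ phys 0x32F90  [2 reads]
#2 VA=0x340CF24 (r,kernel):
  [0] read 0x2E idx=26: raw=0x35007 flags P=1 W=1 U=1 S=0
  [1] read 0x35 idx=12: raw=0x38007 flags P=1 W=1 U=1 S=0
  ⇒ phys 0x38F24  [2 reads]
#3 VA=0x1C031B1 (r,kernel):
  [0] read 0x2E idx=14: raw=0x39007 flags P=1 W=1 U=1 S=0
  [1] read 0x39 idx=3: raw=0x3B007 flags P=1 W=1 U=1 S=0
  ⇒ phys 0x3B1B1  [2 reads]
#4 VA=0x120D948 (r,kernel):
  [0] read 0x2E idx=9: raw=0x3E007 flags P=1 W=1 U=1 S=0
  [1] read 0x3E idx=13: raw=0x42007 flags P=1 W=1 U=1 S=0
  ⇒ phys 0x42948  [2 reads]
#5 VA=0x3006934 (r,kernel):
  [0] read 0x2E idx=24: raw=0x44007 flags P=1 W=1 U=1 S=0
  [1] read 0x44 idx=6: raw=0x48007 flags P=1 W=1 U=1 S=0
  ⇒ phys 0x48934  [2 reads]

Entries read for #5: 2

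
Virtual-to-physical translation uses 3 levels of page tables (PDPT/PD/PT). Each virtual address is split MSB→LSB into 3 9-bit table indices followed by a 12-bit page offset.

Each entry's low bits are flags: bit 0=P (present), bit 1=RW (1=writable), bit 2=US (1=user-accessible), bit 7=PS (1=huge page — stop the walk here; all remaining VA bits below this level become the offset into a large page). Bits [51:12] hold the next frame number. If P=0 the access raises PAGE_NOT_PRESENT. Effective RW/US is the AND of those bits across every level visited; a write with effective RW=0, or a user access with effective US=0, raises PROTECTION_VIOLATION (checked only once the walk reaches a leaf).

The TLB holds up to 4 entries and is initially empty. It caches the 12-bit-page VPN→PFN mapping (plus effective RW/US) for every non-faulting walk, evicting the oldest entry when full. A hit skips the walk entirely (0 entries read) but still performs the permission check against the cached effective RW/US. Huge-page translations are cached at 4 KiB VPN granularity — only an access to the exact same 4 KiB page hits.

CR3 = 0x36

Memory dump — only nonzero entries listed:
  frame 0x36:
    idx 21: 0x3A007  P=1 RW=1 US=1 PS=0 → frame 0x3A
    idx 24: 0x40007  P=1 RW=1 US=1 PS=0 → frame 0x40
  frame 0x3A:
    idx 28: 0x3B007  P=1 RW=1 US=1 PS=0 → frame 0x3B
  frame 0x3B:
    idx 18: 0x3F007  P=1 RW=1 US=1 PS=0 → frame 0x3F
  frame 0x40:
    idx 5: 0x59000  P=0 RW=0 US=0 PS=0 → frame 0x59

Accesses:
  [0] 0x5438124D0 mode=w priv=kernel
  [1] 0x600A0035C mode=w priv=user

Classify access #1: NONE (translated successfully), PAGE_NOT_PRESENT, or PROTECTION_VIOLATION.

Per-access translation:
#0 VA=0x5438124D0 (w,kernel):
  L0: frame=0x36 idx=21 entry=0x3A007 [P=1 RW=1 US=1 PS=0]
  L1: frame=0x3A idx=28 entry=0x3B007 [P=1 RW=1 US=1 PS=0]
  L2: frame=0x3B idx=18 entry=0x3F007 [P=1 RW=1 US=1 PS=0]
  → PA=0x3F4D0  (3 entries read)
#1 VA=0x600A0035C (w,user):
  L0: frame=0x36 idx=24 entry=0x40007 [P=1 RW=1 US=1 PS=0]
  L1: frame=0x40 idx=5 entry=0x59000 [P=0 RW=0 US=0 PS=0]
  ⇒ fault: PAGE_NOT_PRESENT  — 2 lookups

Access #1 fault: PAGE_NOT_PRESENT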